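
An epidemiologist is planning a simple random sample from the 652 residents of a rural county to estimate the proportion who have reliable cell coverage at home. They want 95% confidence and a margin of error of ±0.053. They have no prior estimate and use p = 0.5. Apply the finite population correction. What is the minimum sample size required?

225

For 95% confidence, z = 1.960.
Unadjusted: n₀ = 1.960² × 0.50 × 0.50 / 0.053² ≈ 341.90, so n₀ = 342.
Finite population correction with N = 652: n = n₀ / (1 + (n₀−1)/N) = 342 / (1 + 341/652) = 342 / 1.5230 ≈ 224.56.
Rounding up, n = 225.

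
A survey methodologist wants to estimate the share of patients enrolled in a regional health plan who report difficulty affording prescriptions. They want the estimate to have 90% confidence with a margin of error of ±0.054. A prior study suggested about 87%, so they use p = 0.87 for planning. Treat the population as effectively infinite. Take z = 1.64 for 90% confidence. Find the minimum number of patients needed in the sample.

105

With p = 0.87, p(1−p) = 0.1131.
n = z²·p(1−p)/E² = 1.64² × 0.1131 / 0.054² = 2.6896 × 0.1131 / 0.002916 ≈ 104.32.
Rounding up gives n = 105.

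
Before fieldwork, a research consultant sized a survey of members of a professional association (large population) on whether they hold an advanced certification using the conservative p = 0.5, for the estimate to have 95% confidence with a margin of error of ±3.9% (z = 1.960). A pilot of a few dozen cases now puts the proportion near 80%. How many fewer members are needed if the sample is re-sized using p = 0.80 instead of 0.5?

227

Conservative (p = 0.5): n = 1.960² × 0.25 / 0.039² ≈ 631.43 → 632.
Using p = 0.80: p(1−p) = 0.1600, so n = 1.960² × 0.1600 / 0.039² ≈ 404.11 → 405.
Reduction: 632 − 405 = 227.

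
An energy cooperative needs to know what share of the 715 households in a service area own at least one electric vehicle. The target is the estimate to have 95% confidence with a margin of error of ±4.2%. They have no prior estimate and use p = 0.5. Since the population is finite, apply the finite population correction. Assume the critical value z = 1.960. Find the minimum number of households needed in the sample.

310

Unadjusted: n₀ = 1.960² × 0.50 × 0.50 / 0.042² ≈ 544.44, so n₀ = 545.
Finite population correction with N = 715: n = n₀ / (1 + (n₀−1)/N) = 545 / (1 + 544/715) = 545 / 1.7608 ≈ 309.51.
Rounding up, n = 310.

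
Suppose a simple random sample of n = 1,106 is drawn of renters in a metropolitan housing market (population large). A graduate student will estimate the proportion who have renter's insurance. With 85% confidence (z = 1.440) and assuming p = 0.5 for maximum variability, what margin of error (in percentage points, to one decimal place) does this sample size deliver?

2.2

SE(p̂) = √[p(1−p)/n] = √[0.2500/1106] = 0.01503.
E = z × SE = 1.440 × 0.01503 = 0.02165, or 2.2 percentage points.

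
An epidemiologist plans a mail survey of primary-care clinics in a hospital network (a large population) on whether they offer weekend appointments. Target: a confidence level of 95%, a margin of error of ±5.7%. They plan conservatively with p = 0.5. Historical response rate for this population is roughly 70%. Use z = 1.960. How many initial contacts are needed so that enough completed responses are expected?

Completed interviews needed: n₀ = 1.960² × 0.2500 / 0.057² ≈ 295.60 → 296.
At a 70% response rate, contacts needed = 296 / 0.70 ≈ 422.86 → 423.

423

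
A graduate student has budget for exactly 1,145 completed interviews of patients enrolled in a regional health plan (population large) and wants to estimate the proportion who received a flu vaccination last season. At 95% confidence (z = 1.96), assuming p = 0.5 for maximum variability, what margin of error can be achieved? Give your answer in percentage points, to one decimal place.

SE(p̂) = √[p(1−p)/n] = √[0.2500/1145] = 0.01478.
E = z × SE = 1.96 × 0.01478 = 0.02896, or 2.9 percentage points.

2.9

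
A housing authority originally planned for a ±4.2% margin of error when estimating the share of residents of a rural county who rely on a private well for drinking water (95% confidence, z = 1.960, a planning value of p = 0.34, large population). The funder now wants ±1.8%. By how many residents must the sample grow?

2172

At ±4.2%: n = 1.960² × 0.2244 / 0.042² ≈ 488.69 → 489.
At ±1.8%: n = 1.960² × 0.2244 / 0.018² ≈ 2660.66 → 2661.
Additional respondents: 2661 − 489 = 2172.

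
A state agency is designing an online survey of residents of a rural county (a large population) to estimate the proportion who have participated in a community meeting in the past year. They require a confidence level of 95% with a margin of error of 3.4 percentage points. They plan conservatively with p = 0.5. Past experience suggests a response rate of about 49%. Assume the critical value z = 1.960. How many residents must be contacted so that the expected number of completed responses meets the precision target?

Completed interviews needed: n₀ = 1.960² × 0.2500 / 0.034² ≈ 830.80 → 831.
At a 49% response rate, contacts needed = 831 / 0.49 ≈ 1695.92 → 1696.

1696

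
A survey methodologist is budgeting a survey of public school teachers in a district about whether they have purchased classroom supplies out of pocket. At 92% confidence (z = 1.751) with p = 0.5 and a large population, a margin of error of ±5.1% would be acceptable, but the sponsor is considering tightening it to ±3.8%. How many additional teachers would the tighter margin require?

236

At ±5.1%: n = 1.751² × 0.2500 / 0.051² ≈ 294.69 → 295.
At ±3.8%: n = 1.751² × 0.2500 / 0.038² ≈ 530.82 → 531.
Additional respondents: 531 − 295 = 236.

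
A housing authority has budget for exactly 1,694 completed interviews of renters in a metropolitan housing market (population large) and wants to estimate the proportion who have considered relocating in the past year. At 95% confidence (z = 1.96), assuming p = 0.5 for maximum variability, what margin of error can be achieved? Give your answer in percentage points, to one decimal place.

2.4

SE(p̂) = √[p(1−p)/n] = √[0.2500/1694] = 0.01215.
E = z × SE = 1.96 × 0.01215 = 0.02381, or 2.4 percentage points.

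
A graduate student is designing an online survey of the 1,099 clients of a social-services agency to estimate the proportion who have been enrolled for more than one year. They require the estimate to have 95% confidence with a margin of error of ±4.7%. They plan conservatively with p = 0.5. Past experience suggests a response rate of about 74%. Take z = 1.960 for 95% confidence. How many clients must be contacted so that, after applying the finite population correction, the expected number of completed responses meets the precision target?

422

Completed interviews needed (unadjusted): n₀ = 1.960² × 0.2500 / 0.047² ≈ 434.77 → 435.
FPC for N = 1,099: n = 435 / (1 + 434/1099) = 435 / 1.3949 ≈ 311.85 → 312.
At a 74% response rate, contacts needed = 312 / 0.74 ≈ 421.62 → 422.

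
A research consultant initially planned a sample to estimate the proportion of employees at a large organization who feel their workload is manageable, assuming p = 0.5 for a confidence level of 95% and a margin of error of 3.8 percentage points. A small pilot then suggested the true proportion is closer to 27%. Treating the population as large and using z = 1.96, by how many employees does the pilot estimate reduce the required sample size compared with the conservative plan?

141

Conservative (p = 0.5): n = 1.96² × 0.25 / 0.038² ≈ 665.10 → 666.
Using p = 0.27: p(1−p) = 0.1971, so n = 1.96² × 0.1971 / 0.038² ≈ 524.36 → 525.
Reduction: 666 − 525 = 141.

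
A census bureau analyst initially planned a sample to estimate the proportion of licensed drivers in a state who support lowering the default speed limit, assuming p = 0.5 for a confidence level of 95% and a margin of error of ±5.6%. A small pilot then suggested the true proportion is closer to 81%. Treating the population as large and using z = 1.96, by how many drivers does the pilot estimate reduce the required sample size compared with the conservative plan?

118

Conservative (p = 0.5): n = 1.96² × 0.25 / 0.056² ≈ 306.25 → 307.
Using p = 0.81: p(1−p) = 0.1539, so n = 1.96² × 0.1539 / 0.056² ≈ 188.53 → 189.
Reduction: 307 − 189 = 118.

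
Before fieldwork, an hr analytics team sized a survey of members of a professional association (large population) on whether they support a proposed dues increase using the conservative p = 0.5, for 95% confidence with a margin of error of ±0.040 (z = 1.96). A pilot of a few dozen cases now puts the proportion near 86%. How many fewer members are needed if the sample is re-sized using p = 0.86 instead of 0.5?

Conservative (p = 0.5): n = 1.96² × 0.25 / 0.040² ≈ 600.25 → 601.
Using p = 0.86: p(1−p) = 0.1204, so n = 1.96² × 0.1204 / 0.040² ≈ 289.08 → 290.
Reduction: 601 − 290 = 311.

311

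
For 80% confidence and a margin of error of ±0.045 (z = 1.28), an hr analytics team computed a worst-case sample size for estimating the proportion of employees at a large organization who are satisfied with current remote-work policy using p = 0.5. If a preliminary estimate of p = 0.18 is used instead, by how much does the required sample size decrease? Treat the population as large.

Conservative (p = 0.5): n = 1.28² × 0.25 / 0.045² ≈ 202.27 → 203.
Using p = 0.18: p(1−p) = 0.1476, so n = 1.28² × 0.1476 / 0.045² ≈ 119.42 → 120.
Reduction: 203 − 120 = 83.

83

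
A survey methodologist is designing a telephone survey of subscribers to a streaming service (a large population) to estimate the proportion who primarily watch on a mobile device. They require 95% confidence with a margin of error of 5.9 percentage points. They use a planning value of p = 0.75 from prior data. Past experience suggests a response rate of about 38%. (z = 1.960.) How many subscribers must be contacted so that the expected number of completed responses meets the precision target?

Completed interviews needed: n₀ = 1.960² × 0.1875 / 0.059² ≈ 206.92 → 207.
At a 38% response rate, contacts needed = 207 / 0.38 ≈ 544.74 → 545.

545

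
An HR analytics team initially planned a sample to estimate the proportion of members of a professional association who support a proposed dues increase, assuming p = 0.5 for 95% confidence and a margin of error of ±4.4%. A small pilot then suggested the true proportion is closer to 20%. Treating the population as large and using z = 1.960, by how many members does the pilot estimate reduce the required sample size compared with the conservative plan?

Conservative (p = 0.5): n = 1.960² × 0.25 / 0.044² ≈ 496.07 → 497.
Using p = 0.20: p(1−p) = 0.1600, so n = 1.960² × 0.1600 / 0.044² ≈ 317.49 → 318.
Reduction: 497 − 318 = 179.

179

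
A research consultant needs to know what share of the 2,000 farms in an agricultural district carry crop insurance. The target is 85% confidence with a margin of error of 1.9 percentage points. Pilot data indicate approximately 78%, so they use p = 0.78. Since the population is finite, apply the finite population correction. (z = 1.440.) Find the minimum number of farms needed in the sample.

661

Unadjusted: n₀ = 1.440² × 0.78 × 0.22 / 0.019² ≈ 985.68, so n₀ = 986.
Finite population correction with N = 2,000: n = n₀ / (1 + (n₀−1)/N) = 986 / (1 + 985/2000) = 986 / 1.4925 ≈ 660.64.
Rounding up, n = 661.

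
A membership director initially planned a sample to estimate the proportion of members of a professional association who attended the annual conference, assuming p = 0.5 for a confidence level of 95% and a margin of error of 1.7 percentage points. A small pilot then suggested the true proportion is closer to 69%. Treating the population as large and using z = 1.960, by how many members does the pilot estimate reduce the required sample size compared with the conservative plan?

Conservative (p = 0.5): n = 1.960² × 0.25 / 0.017² ≈ 3323.18 → 3324.
Using p = 0.69: p(1−p) = 0.2139, so n = 1.960² × 0.2139 / 0.017² ≈ 2843.32 → 2844.
Reduction: 3324 − 2844 = 480.

480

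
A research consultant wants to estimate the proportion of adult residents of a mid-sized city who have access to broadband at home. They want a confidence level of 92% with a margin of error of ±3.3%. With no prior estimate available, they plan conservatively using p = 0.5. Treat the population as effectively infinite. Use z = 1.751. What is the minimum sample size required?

704

With p = 0.5, p(1−p) = 0.25.
n = z²·p(1−p)/E² = 1.751² × 0.2500 / 0.033² = 3.0660 × 0.2500 / 0.001089 ≈ 703.86.
Rounding up gives n = 704.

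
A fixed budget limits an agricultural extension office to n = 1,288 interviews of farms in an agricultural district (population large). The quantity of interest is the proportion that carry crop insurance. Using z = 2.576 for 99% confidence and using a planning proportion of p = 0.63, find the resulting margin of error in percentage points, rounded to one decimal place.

3.5

SE(p̂) = √[p(1−p)/n] = √[0.2331/1288] = 0.01345.
E = z × SE = 2.576 × 0.01345 = 0.03465, or 3.5 percentage points.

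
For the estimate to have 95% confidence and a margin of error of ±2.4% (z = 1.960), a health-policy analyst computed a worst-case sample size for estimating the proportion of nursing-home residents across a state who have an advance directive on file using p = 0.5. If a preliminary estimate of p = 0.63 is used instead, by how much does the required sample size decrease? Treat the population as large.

113

Conservative (p = 0.5): n = 1.960² × 0.25 / 0.024² ≈ 1667.36 → 1668.
Using p = 0.63: p(1−p) = 0.2331, so n = 1.960² × 0.2331 / 0.024² ≈ 1554.65 → 1555.
Reduction: 1668 − 1555 = 113.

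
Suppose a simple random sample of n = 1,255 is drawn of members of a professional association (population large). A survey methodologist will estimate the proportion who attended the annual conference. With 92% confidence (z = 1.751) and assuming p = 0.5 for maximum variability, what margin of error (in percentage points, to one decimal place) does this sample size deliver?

SE(p̂) = √[p(1−p)/n] = √[0.2500/1255] = 0.01411.
E = z × SE = 1.751 × 0.01411 = 0.02471, or 2.5 percentage points.

2.5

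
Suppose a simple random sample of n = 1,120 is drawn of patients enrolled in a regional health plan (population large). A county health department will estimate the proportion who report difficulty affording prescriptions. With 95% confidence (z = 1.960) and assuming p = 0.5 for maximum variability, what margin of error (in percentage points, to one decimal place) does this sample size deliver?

2.9

SE(p̂) = √[p(1−p)/n] = √[0.2500/1120] = 0.01494.
E = z × SE = 1.960 × 0.01494 = 0.02928, or 2.9 percentage points.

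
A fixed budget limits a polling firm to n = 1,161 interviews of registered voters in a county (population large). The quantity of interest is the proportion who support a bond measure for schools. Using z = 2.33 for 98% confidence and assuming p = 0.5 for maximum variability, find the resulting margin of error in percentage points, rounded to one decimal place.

3.4

SE(p̂) = √[p(1−p)/n] = √[0.2500/1161] = 0.01467.
E = z × SE = 2.33 × 0.01467 = 0.03419, or 3.4 percentage points.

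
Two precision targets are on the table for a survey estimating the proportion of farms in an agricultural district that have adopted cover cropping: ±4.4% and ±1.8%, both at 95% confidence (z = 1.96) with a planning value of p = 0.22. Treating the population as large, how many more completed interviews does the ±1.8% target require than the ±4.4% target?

At ±4.4%: n = 1.96² × 0.1716 / 0.044² ≈ 340.51 → 341.
At ±1.8%: n = 1.96² × 0.1716 / 0.018² ≈ 2034.63 → 2035.
Additional respondents: 2035 − 341 = 1694.

1694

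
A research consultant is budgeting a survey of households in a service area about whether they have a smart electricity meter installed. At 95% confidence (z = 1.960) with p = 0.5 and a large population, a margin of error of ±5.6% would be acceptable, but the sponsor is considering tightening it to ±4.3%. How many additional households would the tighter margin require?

At ±5.6%: n = 1.960² × 0.2500 / 0.056² ≈ 306.25 → 307.
At ±4.3%: n = 1.960² × 0.2500 / 0.043² ≈ 519.42 → 520.
Additional respondents: 520 − 307 = 213.

213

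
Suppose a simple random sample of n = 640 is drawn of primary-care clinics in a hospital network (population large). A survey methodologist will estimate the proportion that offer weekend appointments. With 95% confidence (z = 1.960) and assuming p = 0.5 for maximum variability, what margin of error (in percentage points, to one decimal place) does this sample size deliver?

SE(p̂) = √[p(1−p)/n] = √[0.2500/640] = 0.01976.
E = z × SE = 1.960 × 0.01976 = 0.03874, or 3.9 percentage points.

3.9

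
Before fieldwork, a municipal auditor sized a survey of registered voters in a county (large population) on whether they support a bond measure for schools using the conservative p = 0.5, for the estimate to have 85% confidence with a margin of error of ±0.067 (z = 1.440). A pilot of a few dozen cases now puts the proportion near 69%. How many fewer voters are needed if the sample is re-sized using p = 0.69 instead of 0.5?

Conservative (p = 0.5): n = 1.440² × 0.25 / 0.067² ≈ 115.48 → 116.
Using p = 0.69: p(1−p) = 0.2139, so n = 1.440² × 0.2139 / 0.067² ≈ 98.81 → 99.
Reduction: 116 − 99 = 17.

17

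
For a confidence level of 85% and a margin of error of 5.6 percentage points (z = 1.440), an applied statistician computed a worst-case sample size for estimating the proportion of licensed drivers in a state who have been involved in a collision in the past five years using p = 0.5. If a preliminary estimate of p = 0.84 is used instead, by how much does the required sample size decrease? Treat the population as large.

77

Conservative (p = 0.5): n = 1.440² × 0.25 / 0.056² ≈ 165.31 → 166.
Using p = 0.84: p(1−p) = 0.1344, so n = 1.440² × 0.1344 / 0.056² ≈ 88.87 → 89.
Reduction: 166 − 89 = 77.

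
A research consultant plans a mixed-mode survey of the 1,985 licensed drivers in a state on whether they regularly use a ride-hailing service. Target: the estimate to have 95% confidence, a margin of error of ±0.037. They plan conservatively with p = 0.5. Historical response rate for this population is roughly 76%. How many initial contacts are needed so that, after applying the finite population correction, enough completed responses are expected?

For 95% confidence, z = 1.96.
Completed interviews needed (unadjusted): n₀ = 1.96² × 0.2500 / 0.037² ≈ 701.53 → 702.
FPC for N = 1,985: n = 702 / (1 + 701/1985) = 702 / 1.3531 ≈ 518.79 → 519.
At a 76% response rate, contacts needed = 519 / 0.76 ≈ 682.89 → 683.

683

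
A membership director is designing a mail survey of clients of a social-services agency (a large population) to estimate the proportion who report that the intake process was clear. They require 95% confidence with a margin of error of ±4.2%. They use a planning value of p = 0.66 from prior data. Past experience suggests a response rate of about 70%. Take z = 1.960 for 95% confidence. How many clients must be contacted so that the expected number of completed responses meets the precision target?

Completed interviews needed: n₀ = 1.960² × 0.2244 / 0.042² ≈ 488.69 → 489.
At a 70% response rate, contacts needed = 489 / 0.70 ≈ 698.57 → 699.

699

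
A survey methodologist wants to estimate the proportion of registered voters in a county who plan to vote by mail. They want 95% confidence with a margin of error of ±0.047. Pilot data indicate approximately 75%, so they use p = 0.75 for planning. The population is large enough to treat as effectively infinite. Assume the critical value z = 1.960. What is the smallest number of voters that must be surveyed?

With p = 0.75, p(1−p) = 0.1875.
n = z²·p(1−p)/E² = 1.960² × 0.1875 / 0.047² = 3.8416 × 0.1875 / 0.002209 ≈ 326.08.
Rounding up gives n = 327.

327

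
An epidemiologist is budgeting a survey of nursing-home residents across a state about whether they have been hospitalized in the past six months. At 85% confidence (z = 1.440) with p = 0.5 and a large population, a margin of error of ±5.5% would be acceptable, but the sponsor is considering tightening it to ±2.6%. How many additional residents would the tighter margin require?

At ±5.5%: n = 1.440² × 0.2500 / 0.055² ≈ 171.37 → 172.
At ±2.6%: n = 1.440² × 0.2500 / 0.026² ≈ 766.86 → 767.
Additional respondents: 767 − 172 = 595.

595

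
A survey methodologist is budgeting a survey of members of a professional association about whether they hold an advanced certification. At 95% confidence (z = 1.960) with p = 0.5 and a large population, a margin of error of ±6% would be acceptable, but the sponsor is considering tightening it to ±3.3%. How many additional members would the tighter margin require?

615

At ±6%: n = 1.960² × 0.2500 / 0.060² ≈ 266.78 → 267.
At ±3.3%: n = 1.960² × 0.2500 / 0.033² ≈ 881.91 → 882.
Additional respondents: 882 − 267 = 615.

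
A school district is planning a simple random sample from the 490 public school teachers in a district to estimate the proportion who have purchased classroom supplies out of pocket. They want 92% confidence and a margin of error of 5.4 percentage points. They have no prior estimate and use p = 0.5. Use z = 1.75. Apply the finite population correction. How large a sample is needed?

172

Unadjusted: n₀ = 1.75² × 0.50 × 0.50 / 0.054² ≈ 262.56, so n₀ = 263.
Finite population correction with N = 490: n = n₀ / (1 + (n₀−1)/N) = 263 / (1 + 262/490) = 263 / 1.5347 ≈ 171.37.
Rounding up, n = 172.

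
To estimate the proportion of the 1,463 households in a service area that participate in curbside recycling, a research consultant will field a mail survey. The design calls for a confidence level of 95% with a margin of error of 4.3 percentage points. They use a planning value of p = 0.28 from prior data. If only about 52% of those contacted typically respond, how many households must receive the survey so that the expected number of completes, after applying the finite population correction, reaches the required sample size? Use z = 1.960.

Completed interviews needed (unadjusted): n₀ = 1.960² × 0.2016 / 0.043² ≈ 418.86 → 419.
FPC for N = 1,463: n = 419 / (1 + 418/1463) = 419 / 1.2857 ≈ 325.89 → 326.
At a 52% response rate, contacts needed = 326 / 0.52 ≈ 626.92 → 627.

627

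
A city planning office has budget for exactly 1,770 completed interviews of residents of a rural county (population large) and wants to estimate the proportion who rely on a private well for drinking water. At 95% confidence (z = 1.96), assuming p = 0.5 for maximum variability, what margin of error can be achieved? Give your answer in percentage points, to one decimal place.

SE(p̂) = √[p(1−p)/n] = √[0.2500/1770] = 0.01188.
E = z × SE = 1.96 × 0.01188 = 0.02329, or 2.3 percentage points.

2.3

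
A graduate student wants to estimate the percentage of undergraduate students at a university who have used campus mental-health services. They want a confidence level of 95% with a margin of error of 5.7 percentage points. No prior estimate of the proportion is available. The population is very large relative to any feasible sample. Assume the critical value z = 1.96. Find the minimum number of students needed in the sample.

296

With no prior estimate, use p = 0.5, giving p(1−p) = 0.25.
n = z²·p(1−p)/E² = 1.96² × 0.2500 / 0.057² = 3.8416 × 0.2500 / 0.003249 ≈ 295.60.
Rounding up gives n = 296.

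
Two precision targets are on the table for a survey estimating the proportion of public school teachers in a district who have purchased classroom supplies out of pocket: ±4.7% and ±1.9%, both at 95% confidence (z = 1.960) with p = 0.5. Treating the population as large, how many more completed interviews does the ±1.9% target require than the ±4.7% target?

At ±4.7%: n = 1.960² × 0.2500 / 0.047² ≈ 434.77 → 435.
At ±1.9%: n = 1.960² × 0.2500 / 0.019² ≈ 2660.39 → 2661.
Additional respondents: 2661 − 435 = 2226.

2226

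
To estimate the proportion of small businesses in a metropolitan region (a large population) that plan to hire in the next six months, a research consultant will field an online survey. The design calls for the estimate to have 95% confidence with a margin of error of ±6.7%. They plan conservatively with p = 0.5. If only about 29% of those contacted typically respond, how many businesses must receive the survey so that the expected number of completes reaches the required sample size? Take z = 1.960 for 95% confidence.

738

Completed interviews needed: n₀ = 1.960² × 0.2500 / 0.067² ≈ 213.95 → 214.
At a 29% response rate, contacts needed = 214 / 0.29 ≈ 737.93 → 738.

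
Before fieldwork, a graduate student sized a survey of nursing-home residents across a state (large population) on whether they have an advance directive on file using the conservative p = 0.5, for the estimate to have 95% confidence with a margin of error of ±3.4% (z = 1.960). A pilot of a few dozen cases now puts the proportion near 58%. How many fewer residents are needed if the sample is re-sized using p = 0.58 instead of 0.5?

Conservative (p = 0.5): n = 1.960² × 0.25 / 0.034² ≈ 830.80 → 831.
Using p = 0.58: p(1−p) = 0.2436, so n = 1.960² × 0.2436 / 0.034² ≈ 809.53 → 810.
Reduction: 831 − 810 = 21.

21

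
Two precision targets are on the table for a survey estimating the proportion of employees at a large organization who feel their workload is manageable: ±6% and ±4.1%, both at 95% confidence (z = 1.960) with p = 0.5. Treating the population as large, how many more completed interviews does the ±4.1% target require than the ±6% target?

At ±6%: n = 1.960² × 0.2500 / 0.060² ≈ 266.78 → 267.
At ±4.1%: n = 1.960² × 0.2500 / 0.041² ≈ 571.33 → 572.
Additional respondents: 572 − 267 = 305.

305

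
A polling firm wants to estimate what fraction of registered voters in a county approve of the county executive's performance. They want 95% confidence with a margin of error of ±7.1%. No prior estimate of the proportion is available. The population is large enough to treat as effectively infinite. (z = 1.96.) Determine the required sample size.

191

With no prior estimate, use p = 0.5, giving p(1−p) = 0.25.
n = z²·p(1−p)/E² = 1.96² × 0.2500 / 0.071² = 3.8416 × 0.2500 / 0.005041 ≈ 190.52.
Rounding up gives n = 191.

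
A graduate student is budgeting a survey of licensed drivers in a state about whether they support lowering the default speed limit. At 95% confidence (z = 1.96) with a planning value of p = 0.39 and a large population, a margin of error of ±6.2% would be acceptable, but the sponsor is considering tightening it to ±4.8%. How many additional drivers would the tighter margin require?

159

At ±6.2%: n = 1.96² × 0.2379 / 0.062² ≈ 237.75 → 238.
At ±4.8%: n = 1.96² × 0.2379 / 0.048² ≈ 396.67 → 397.
Additional respondents: 397 − 238 = 159.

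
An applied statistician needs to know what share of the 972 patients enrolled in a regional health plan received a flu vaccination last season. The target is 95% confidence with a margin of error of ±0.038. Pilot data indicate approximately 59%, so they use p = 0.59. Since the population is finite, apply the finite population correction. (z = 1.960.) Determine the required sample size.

388

Unadjusted: n₀ = 1.960² × 0.59 × 0.41 / 0.038² ≈ 643.55, so n₀ = 644.
Finite population correction with N = 972: n = n₀ / (1 + (n₀−1)/N) = 644 / (1 + 643/972) = 644 / 1.6615 ≈ 387.60.
Rounding up, n = 388.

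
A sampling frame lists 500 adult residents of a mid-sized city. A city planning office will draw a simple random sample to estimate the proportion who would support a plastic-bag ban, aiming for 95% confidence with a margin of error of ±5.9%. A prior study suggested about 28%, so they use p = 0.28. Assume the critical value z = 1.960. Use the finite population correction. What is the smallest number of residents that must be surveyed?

155

Unadjusted: n₀ = 1.960² × 0.28 × 0.72 / 0.059² ≈ 222.48, so n₀ = 223.
Finite population correction with N = 500: n = n₀ / (1 + (n₀−1)/N) = 223 / (1 + 222/500) = 223 / 1.4440 ≈ 154.43.
Rounding up, n = 155.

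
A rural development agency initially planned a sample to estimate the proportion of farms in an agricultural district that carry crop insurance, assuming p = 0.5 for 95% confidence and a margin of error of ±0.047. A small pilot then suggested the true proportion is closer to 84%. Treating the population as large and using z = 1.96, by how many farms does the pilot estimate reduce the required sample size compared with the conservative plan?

201

Conservative (p = 0.5): n = 1.96² × 0.25 / 0.047² ≈ 434.77 → 435.
Using p = 0.84: p(1−p) = 0.1344, so n = 1.96² × 0.1344 / 0.047² ≈ 233.73 → 234.
Reduction: 435 − 234 = 201.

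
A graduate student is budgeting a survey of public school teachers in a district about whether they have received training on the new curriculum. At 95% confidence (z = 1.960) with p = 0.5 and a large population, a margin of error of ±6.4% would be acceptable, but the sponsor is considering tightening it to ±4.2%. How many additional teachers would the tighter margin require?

310

At ±6.4%: n = 1.960² × 0.2500 / 0.064² ≈ 234.47 → 235.
At ±4.2%: n = 1.960² × 0.2500 / 0.042² ≈ 544.44 → 545.
Additional respondents: 545 − 235 = 310.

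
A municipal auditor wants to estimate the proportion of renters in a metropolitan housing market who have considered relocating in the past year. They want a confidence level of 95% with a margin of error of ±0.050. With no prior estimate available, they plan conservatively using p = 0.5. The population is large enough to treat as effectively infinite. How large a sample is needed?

385

For 95% confidence, z = 1.96.
With p = 0.5, p(1−p) = 0.25.
n = z²·p(1−p)/E² = 1.96² × 0.2500 / 0.050² = 3.8416 × 0.2500 / 0.002500 ≈ 384.16.
Rounding up gives n = 385.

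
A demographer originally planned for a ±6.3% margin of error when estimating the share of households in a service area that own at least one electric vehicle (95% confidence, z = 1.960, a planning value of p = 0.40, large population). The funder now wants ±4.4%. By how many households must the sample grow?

244

At ±6.3%: n = 1.960² × 0.2400 / 0.063² ≈ 232.30 → 233.
At ±4.4%: n = 1.960² × 0.2400 / 0.044² ≈ 476.23 → 477.
Additional respondents: 477 − 233 = 244.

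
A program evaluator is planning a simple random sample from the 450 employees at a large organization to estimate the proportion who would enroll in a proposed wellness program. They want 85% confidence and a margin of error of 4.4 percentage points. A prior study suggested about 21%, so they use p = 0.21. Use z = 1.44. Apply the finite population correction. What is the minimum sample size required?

128

Unadjusted: n₀ = 1.44² × 0.21 × 0.79 / 0.044² ≈ 177.69, so n₀ = 178.
Finite population correction with N = 450: n = n₀ / (1 + (n₀−1)/N) = 178 / (1 + 177/450) = 178 / 1.3933 ≈ 127.75.
Rounding up, n = 128.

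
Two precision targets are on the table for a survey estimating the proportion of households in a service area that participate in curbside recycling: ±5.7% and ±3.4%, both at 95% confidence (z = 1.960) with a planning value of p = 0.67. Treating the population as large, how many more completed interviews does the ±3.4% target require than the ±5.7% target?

At ±5.7%: n = 1.960² × 0.2211 / 0.057² ≈ 261.43 → 262.
At ±3.4%: n = 1.960² × 0.2211 / 0.034² ≈ 734.76 → 735.
Additional respondents: 735 − 262 = 473.

473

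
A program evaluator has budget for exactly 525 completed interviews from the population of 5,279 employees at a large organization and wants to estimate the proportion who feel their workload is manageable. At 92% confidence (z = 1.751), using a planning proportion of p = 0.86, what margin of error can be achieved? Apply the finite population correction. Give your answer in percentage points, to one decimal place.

2.5

Finite-population factor: (N−n)/(N−1) = (5279−525)/(5279−1) = 0.9007.
SE(p̂) = √[p(1−p)/n · (N−n)/(N−1)] = √[0.1204/525 × 0.9007] = 0.01437.
E = z × SE = 1.751 × 0.01437 = 0.02517 ≈ 2.5 percentage points.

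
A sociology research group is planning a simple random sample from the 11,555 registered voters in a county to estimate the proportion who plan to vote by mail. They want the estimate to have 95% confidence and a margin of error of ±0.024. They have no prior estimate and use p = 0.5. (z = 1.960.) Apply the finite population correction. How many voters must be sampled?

Unadjusted: n₀ = 1.960² × 0.50 × 0.50 / 0.024² ≈ 1667.36, so n₀ = 1668.
Finite population correction with N = 11,555: n = n₀ / (1 + (n₀−1)/N) = 1668 / (1 + 1667/11555) = 1668 / 1.1443 ≈ 1457.70.
Rounding up, n = 1458.

1458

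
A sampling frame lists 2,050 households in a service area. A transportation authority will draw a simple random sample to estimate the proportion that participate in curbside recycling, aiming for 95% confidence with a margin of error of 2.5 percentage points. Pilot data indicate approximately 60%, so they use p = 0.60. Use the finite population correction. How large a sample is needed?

859

For 95% confidence, z = 1.96.
Unadjusted: n₀ = 1.96² × 0.60 × 0.40 / 0.025² ≈ 1475.17, so n₀ = 1476.
Finite population correction with N = 2,050: n = n₀ / (1 + (n₀−1)/N) = 1476 / (1 + 1475/2050) = 1476 / 1.7195 ≈ 858.38.
Rounding up, n = 859.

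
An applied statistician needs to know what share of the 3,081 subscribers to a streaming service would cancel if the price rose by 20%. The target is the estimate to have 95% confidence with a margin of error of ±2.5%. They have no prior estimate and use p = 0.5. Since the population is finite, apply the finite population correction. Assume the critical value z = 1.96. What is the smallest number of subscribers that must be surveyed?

1026

Unadjusted: n₀ = 1.96² × 0.50 × 0.50 / 0.025² ≈ 1536.64, so n₀ = 1537.
Finite population correction with N = 3,081: n = n₀ / (1 + (n₀−1)/N) = 1537 / (1 + 1536/3081) = 1537 / 1.4985 ≈ 1025.67.
Rounding up, n = 1026.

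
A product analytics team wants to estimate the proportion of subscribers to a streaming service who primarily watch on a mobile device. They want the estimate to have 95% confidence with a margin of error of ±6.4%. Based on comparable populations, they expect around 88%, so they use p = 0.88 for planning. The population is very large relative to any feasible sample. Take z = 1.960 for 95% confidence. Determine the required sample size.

100

With p = 0.88, p(1−p) = 0.1056.
n = z²·p(1−p)/E² = 1.960² × 0.1056 / 0.064² = 3.8416 × 0.1056 / 0.004096 ≈ 99.04.
Rounding up gives n = 100.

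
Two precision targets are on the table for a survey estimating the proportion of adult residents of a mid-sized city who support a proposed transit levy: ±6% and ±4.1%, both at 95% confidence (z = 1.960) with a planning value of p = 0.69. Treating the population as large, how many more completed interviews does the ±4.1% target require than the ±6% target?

260

At ±6%: n = 1.960² × 0.2139 / 0.060² ≈ 228.26 → 229.
At ±4.1%: n = 1.960² × 0.2139 / 0.041² ≈ 488.83 → 489.
Additional respondents: 489 − 229 = 260.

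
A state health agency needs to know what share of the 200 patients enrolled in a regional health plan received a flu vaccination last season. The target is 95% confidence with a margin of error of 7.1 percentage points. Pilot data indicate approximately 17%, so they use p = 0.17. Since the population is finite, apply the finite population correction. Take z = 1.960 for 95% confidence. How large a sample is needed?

Unadjusted: n₀ = 1.960² × 0.17 × 0.83 / 0.071² ≈ 107.53, so n₀ = 108.
Finite population correction with N = 200: n = n₀ / (1 + (n₀−1)/N) = 108 / (1 + 107/200) = 108 / 1.5350 ≈ 70.36.
Rounding up, n = 71.

71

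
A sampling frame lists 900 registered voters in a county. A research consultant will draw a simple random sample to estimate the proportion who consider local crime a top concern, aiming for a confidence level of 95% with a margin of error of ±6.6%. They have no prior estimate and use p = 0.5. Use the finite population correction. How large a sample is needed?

For 95% confidence, z = 1.960.
Unadjusted: n₀ = 1.960² × 0.50 × 0.50 / 0.066² ≈ 220.48, so n₀ = 221.
Finite population correction with N = 900: n = n₀ / (1 + (n₀−1)/N) = 221 / (1 + 220/900) = 221 / 1.2444 ≈ 177.59.
Rounding up, n = 178.

178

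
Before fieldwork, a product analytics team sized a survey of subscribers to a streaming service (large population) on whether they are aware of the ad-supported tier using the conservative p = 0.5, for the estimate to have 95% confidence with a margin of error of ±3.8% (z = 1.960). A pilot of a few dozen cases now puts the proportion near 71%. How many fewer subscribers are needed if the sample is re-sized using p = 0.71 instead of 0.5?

118

Conservative (p = 0.5): n = 1.960² × 0.25 / 0.038² ≈ 665.10 → 666.
Using p = 0.71: p(1−p) = 0.2059, so n = 1.960² × 0.2059 / 0.038² ≈ 547.77 → 548.
Reduction: 666 − 548 = 118.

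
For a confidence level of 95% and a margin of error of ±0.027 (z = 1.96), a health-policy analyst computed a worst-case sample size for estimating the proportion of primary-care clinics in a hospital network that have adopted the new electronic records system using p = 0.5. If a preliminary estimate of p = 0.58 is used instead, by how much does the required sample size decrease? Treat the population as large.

Conservative (p = 0.5): n = 1.96² × 0.25 / 0.027² ≈ 1317.42 → 1318.
Using p = 0.58: p(1−p) = 0.2436, so n = 1.96² × 0.2436 / 0.027² ≈ 1283.70 → 1284.
Reduction: 1318 − 1284 = 34.

34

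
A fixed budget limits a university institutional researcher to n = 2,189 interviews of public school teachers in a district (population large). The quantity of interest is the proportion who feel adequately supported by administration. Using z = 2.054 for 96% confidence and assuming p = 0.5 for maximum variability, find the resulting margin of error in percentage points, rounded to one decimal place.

2.2

SE(p̂) = √[p(1−p)/n] = √[0.2500/2189] = 0.01069.
E = z × SE = 2.054 × 0.01069 = 0.02195, or 2.2 percentage points.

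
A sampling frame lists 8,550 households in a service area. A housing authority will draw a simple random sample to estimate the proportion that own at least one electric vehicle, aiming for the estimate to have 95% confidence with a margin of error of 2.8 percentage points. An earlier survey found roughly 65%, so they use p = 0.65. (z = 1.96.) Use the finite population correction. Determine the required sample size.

987

Unadjusted: n₀ = 1.96² × 0.65 × 0.35 / 0.028² ≈ 1114.75, so n₀ = 1115.
Finite population correction with N = 8,550: n = n₀ / (1 + (n₀−1)/N) = 1115 / (1 + 1114/8550) = 1115 / 1.1303 ≈ 986.47.
Rounding up, n = 987.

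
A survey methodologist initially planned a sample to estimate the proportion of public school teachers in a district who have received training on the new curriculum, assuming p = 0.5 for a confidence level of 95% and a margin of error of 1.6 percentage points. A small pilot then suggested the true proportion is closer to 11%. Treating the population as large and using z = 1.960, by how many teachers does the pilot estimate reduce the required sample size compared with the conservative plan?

2282

Conservative (p = 0.5): n = 1.960² × 0.25 / 0.016² ≈ 3751.56 → 3752.
Using p = 0.11: p(1−p) = 0.0979, so n = 1.960² × 0.0979 / 0.016² ≈ 1469.11 → 1470.
Reduction: 3752 − 1470 = 2282.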